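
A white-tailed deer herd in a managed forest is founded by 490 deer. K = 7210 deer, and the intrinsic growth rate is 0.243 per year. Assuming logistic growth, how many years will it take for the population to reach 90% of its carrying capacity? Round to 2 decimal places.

A = (K − N₀)/N₀ = (7210 − 490)/490 = 13.714.
Solve 7210/(1 + 13.714·e^(−0.243t)) = 6489: 1 + 13.714·e^(−0.243t) = 1.1111, so e^(−0.243t) = 0.00810185.
−0.243·t = ln(0.00810185) = -4.8157, so t = 4.8157/0.243 = 19.818.

19.82 years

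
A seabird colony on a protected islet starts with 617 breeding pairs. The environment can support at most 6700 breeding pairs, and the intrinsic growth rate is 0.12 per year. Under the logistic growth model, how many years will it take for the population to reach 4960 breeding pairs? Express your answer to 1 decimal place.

A = (K − N₀)/N₀ = (6700 − 617)/617 = 9.859.
Solve 6700/(1 + 9.859·e^(−0.12t)) = 4960: 1 + 9.859·e^(−0.12t) = 1.3508, so e^(−0.12t) = 0.0355824.
−0.12·t = ln(0.0355824) = -3.3359, so t = 3.3359/0.12 = 27.799.

27.8 years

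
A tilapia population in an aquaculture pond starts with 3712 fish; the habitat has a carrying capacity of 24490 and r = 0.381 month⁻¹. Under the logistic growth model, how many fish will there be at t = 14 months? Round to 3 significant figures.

23800 fish

A = (K − N₀)/N₀ = (24490 − 3712)/3712 = 5.5975.
N(t) = K/(1 + A·e^(−rt)) = 24490/(1 + 5.5975×e^(−0.381×14)).
e^(−5.334) = 0.0048247; denominator = 1 + 5.5975×0.0048247 = 1.027.
N = 24490/1.027 = 23846.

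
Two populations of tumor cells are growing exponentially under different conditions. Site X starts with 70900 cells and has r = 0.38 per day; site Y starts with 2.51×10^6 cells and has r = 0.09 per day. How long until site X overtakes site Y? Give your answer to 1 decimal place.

Set 70900·e^(0.38t) = 2.51×10^6·e^(0.09t).
e^((0.38 − 0.09)t) = 2.51×10^6/70900 → e^(0.29·t) = 35.402.
0.29·t = ln(35.402) = 3.5668, so t = 3.5668/0.29 = 12.299.

12.3 days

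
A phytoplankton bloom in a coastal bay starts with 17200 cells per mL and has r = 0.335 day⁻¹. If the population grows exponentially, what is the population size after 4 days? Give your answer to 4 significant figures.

N(t) = N₀·e^(rt) = 17200 × e^(0.335×4) = 17200 × e^1.34.
e^1.34 ≈ 3.819, so N ≈ 17200 × 3.819 = 65687.5.

65690 cells per mL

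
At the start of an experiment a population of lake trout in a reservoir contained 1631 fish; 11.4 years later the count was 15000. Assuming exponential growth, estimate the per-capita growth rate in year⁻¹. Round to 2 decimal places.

0.19 per year

From N(t) = N₀·e^(rt): e^(r·11.4) = 15000/1631 = 9.1968.
r·11.4 = ln(9.1968) = 2.2189, so r = 2.2189/11.4 = 0.19464.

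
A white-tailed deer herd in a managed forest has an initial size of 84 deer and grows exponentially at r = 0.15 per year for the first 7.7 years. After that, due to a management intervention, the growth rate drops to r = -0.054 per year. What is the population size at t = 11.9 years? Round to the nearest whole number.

213 deer

Phase 1: N(7.7) = 84·e^(0.15×7.7) = 84·e^1.155 = 266.618.
Phase 2 runs for 11.9 − 7.7 = 4.2 years at r = -0.054.
N(11.9) = 266.618·e^(-0.054×4.2) = 266.618·e^-0.2268 = 212.516.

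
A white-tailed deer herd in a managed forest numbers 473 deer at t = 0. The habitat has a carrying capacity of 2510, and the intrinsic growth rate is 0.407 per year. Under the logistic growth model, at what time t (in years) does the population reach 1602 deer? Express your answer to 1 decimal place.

A = (K − N₀)/N₀ = (2510 − 473)/473 = 4.3066.
Solve 2510/(1 + 4.3066·e^(−0.407t)) = 1602: 1 + 4.3066·e^(−0.407t) = 1.5668, so e^(−0.407t) = 0.131611.
−0.407·t = ln(0.131611) = -2.0279, so t = 2.0279/0.407 = 4.9826.

5.0 years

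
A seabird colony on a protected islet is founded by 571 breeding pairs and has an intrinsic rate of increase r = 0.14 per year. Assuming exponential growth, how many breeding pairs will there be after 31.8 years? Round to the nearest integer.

N(t) = N₀·e^(rt) = 571 × e^(0.14×31.8) = 571 × e^4.452.
e^4.452 ≈ 85.798, so N ≈ 571 × 85.798 = 48990.9.

48991 breeding pairs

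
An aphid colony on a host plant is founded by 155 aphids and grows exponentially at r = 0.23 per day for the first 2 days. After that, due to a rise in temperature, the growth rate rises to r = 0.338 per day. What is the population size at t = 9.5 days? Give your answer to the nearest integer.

Phase 1: N(2) = 155·e^(0.23×2) = 155·e^0.46 = 245.531.
Phase 2 runs for 9.5 − 2 = 7.5 days at r = 0.338.
N(9.5) = 245.531·e^(0.338×7.5) = 245.531·e^2.535 = 3097.73.

3098 aphids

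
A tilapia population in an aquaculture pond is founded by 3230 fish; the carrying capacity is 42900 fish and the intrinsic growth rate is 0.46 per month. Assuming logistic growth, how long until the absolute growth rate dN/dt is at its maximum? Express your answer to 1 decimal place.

Logistic growth is fastest at N = K/2 = 21450.
A = (K − N₀)/N₀ = 12.282. Set K/(1 + A·e^(−rt)) = K/2 → A·e^(−rt) = 1.
e^(−0.46t) = 1/12.282 = 0.0814217, so t = ln(12.282)/0.46 = 2.5081/0.46 = 5.4524.

5.5 months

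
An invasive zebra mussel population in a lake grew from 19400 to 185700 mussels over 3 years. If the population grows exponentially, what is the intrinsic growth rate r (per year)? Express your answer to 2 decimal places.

0.75 per year

From N(t) = N₀·e^(rt): e^(r·3) = 185700/19400 = 9.5722.
r·3 = ln(9.5722) = 2.2589, so r = 2.2589/3 = 0.75295.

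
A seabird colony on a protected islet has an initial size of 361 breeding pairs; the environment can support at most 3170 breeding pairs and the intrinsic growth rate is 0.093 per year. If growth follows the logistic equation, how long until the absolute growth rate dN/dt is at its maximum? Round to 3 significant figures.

Logistic growth is fastest at N = K/2 = 1585.
A = (K − N₀)/N₀ = 7.7812. Set K/(1 + A·e^(−rt)) = K/2 → A·e^(−rt) = 1.
e^(−0.093t) = 1/7.7812 = 0.128515, so t = ln(7.7812)/0.093 = 2.0517/0.093 = 22.061.

22.1 years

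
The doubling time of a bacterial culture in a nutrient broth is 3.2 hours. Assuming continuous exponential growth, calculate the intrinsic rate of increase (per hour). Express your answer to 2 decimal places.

r = ln(2)/t_d = 0.6931/3.2 = 0.21661.

0.22 per hour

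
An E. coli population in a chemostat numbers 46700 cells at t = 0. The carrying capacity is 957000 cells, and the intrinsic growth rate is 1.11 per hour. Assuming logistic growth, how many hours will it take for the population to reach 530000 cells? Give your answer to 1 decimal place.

A = (K − N₀)/N₀ = (957000 − 46700)/46700 = 19.493.
Solve 957000/(1 + 19.493·e^(−1.11t)) = 530000: 1 + 19.493·e^(−1.11t) = 1.8057, so e^(−1.11t) = 0.0413318.
−1.11·t = ln(0.0413318) = -3.1861, so t = 3.1861/1.11 = 2.8704.

2.9 hours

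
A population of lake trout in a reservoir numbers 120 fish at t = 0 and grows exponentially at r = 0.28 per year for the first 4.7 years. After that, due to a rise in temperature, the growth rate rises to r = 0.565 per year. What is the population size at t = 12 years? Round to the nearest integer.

Phase 1: N(4.7) = 120·e^(0.28×4.7) = 120·e^1.316 = 447.417.
Phase 2 runs for 12 − 4.7 = 7.3 years at r = 0.565.
N(12) = 447.417·e^(0.565×7.3) = 447.417·e^4.124 = 27666.9.

27667 fish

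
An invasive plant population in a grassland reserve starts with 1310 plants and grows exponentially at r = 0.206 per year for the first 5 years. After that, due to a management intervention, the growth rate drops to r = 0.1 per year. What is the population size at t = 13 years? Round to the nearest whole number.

Phase 1: N(5) = 1310·e^(0.206×5) = 1310·e^1.03 = 3669.4.
Phase 2 runs for 13 − 5 = 8 years at r = 0.1.
N(13) = 3669.4·e^(0.1×8) = 3669.4·e^0.8 = 8166.39.

8166 plants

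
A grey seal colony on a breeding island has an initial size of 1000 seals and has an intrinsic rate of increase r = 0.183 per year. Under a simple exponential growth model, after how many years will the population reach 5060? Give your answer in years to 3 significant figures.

8.86 years

Set N₀·e^(rt) = 5060: e^(0.183·t) = 5060/1000 = 5.06.
0.183·t = ln(5.06) = 1.6214, so t = 1.6214/0.183 = 8.8599.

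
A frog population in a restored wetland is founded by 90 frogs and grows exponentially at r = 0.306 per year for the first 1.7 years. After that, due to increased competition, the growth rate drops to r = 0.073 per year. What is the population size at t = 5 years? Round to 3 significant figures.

Phase 1: N(1.7) = 90·e^(0.306×1.7) = 90·e^0.5202 = 151.413.
Phase 2 runs for 5 − 1.7 = 3.3 years at r = 0.073.
N(5) = 151.413·e^(0.073×3.3) = 151.413·e^0.2409 = 192.657.

193 frogs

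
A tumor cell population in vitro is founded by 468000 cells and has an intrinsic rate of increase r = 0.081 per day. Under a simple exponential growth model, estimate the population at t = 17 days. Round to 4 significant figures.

1855000 cells

N(t) = N₀·e^(rt) = 468000 × e^(0.081×17) = 468000 × e^1.377.
e^1.377 ≈ 3.963, so N ≈ 468000 × 3.963 = 1.854682×10^6.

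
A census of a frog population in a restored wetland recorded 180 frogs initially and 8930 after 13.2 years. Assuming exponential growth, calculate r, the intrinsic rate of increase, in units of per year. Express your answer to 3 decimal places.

0.296 per year

From N(t) = N₀·e^(rt): e^(r·13.2) = 8930/180 = 49.611.
r·13.2 = ln(49.611) = 3.9042, so r = 3.9042/13.2 = 0.29577.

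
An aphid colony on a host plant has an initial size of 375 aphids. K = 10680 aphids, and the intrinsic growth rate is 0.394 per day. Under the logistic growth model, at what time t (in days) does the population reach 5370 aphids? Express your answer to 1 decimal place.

8.4 days

A = (K − N₀)/N₀ = (10680 − 375)/375 = 27.48.
Solve 10680/(1 + 27.48·e^(−0.394t)) = 5370: 1 + 27.48·e^(−0.394t) = 1.9888, so e^(−0.394t) = 0.0359835.
−0.394·t = ln(0.0359835) = -3.3247, so t = 3.3247/0.394 = 8.4383.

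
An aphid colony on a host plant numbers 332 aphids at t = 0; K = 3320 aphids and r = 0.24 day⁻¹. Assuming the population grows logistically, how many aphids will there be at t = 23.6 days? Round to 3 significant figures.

3220 aphids

A = (K − N₀)/N₀ = (3320 − 332)/332 = 9.
N(t) = K/(1 + A·e^(−rt)) = 3320/(1 + 9×e^(−0.24×23.6)).
e^(−5.664) = 0.0034686; denominator = 1 + 9×0.0034686 = 1.0312.
N = 3320/1.0312 = 3219.5.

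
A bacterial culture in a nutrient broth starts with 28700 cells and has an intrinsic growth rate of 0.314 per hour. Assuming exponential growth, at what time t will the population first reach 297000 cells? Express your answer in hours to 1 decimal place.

Set N₀·e^(rt) = 297000: e^(0.314·t) = 297000/28700 = 10.348.
0.314·t = ln(10.348) = 2.3368, so t = 2.3368/0.314 = 7.4421.

7.4 hours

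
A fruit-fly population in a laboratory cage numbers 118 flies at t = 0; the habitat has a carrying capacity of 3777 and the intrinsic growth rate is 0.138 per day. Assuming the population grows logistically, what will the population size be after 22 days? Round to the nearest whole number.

1517 flies

A = (K − N₀)/N₀ = (3777 − 118)/118 = 31.008.
N(t) = K/(1 + A·e^(−rt)) = 3777/(1 + 31.008×e^(−0.138×22)).
e^(−3.036) = 0.048027; denominator = 1 + 31.008×0.048027 = 2.4892.
N = 3777/2.4892 = 1517.34.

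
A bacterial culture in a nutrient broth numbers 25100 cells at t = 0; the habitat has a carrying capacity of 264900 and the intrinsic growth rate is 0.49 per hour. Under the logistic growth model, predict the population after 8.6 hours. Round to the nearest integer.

232109 cells

A = (K − N₀)/N₀ = (264900 − 25100)/25100 = 9.5538.
N(t) = K/(1 + A·e^(−rt)) = 264900/(1 + 9.5538×e^(−0.49×8.6)).
e^(−4.214) = 0.014787; denominator = 1 + 9.5538×0.014787 = 1.1413.
N = 264900/1.1413 = 232109.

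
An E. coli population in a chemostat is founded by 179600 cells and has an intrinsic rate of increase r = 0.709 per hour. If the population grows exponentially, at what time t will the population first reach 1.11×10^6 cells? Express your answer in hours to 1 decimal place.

2.6 hours

Set N₀·e^(rt) = 1.11×10^6: e^(0.709·t) = 1.11×10^6/179600 = 6.1804.
0.709·t = ln(6.1804) = 1.8214, so t = 1.8214/0.709 = 2.5689.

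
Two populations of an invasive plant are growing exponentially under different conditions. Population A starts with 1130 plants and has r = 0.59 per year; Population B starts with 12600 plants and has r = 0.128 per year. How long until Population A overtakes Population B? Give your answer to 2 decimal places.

5.22 years

Set 1130·e^(0.59t) = 12600·e^(0.128t).
e^((0.59 − 0.128)t) = 12600/1130 → e^(0.462·t) = 11.15.
0.462·t = ln(11.15) = 2.4115, so t = 2.4115/0.462 = 5.2197.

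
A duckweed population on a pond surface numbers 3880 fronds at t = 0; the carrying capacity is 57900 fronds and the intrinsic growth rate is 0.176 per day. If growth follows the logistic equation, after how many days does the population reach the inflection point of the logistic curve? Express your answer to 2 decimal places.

Logistic growth is fastest at N = K/2 = 28950.
A = (K − N₀)/N₀ = 13.923. Set K/(1 + A·e^(−rt)) = K/2 → A·e^(−rt) = 1.
e^(−0.176t) = 1/13.923 = 0.0718252, so t = ln(13.923)/0.176 = 2.6335/0.176 = 14.963.

14.96 days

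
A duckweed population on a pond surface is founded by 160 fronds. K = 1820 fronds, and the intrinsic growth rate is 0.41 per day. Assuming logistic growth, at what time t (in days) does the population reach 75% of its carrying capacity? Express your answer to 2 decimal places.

A = (K − N₀)/N₀ = (1820 − 160)/160 = 10.375.
Solve 1820/(1 + 10.375·e^(−0.41t)) = 1365: 1 + 10.375·e^(−0.41t) = 1.3333, so e^(−0.41t) = 0.0321285.
−0.41·t = ln(0.0321285) = -3.438, so t = 3.438/0.41 = 8.3854.

8.39 days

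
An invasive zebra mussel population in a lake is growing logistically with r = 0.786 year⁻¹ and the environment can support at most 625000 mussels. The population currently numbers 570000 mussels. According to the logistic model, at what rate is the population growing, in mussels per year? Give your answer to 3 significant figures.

dN/dt = rN(1 − N/K) = 0.786 × 570000 × (1 − 570000/625000).
1 − 570000/625000 = 0.088; dN/dt = 0.786 × 570000 × 0.088 = 39426.

39400 mussels per year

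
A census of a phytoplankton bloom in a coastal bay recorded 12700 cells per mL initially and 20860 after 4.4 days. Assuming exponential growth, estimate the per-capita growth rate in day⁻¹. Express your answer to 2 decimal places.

From N(t) = N₀·e^(rt): e^(r·4.4) = 20860/12700 = 1.6425.
r·4.4 = ln(1.6425) = 0.49623, so r = 0.49623/4.4 = 0.11278.

0.11 per day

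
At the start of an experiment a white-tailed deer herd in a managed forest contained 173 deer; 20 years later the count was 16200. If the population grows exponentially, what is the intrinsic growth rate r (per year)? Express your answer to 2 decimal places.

From N(t) = N₀·e^(rt): e^(r·20) = 16200/173 = 93.642.
r·20 = ln(93.642) = 4.5395, so r = 4.5395/20 = 0.22697.

0.23 per year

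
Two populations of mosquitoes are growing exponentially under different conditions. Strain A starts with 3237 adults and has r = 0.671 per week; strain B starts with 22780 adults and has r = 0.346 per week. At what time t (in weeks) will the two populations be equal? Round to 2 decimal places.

Set 3237·e^(0.671t) = 22780·e^(0.346t).
e^((0.671 − 0.346)t) = 22780/3237 → e^(0.325·t) = 7.0374.
0.325·t = ln(7.0374) = 1.9512, so t = 1.9512/0.325 = 6.0038.

6.00 weeks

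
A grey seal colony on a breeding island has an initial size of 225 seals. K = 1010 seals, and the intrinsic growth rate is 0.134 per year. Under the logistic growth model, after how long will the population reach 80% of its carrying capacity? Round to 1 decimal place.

A = (K − N₀)/N₀ = (1010 − 225)/225 = 3.4889.
Solve 1010/(1 + 3.4889·e^(−0.134t)) = 808: 1 + 3.4889·e^(−0.134t) = 1.25, so e^(−0.134t) = 0.0716561.
−0.134·t = ln(0.0716561) = -2.6359, so t = 2.6359/0.134 = 19.671.

19.7 years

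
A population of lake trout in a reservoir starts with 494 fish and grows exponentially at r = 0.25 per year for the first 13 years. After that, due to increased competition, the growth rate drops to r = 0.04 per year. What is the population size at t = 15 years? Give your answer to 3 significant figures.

Phase 1: N(13) = 494·e^(0.25×13) = 494·e^3.25 = 12740.4.
Phase 2 runs for 15 − 13 = 2 years at r = 0.04.
N(15) = 12740.4·e^(0.04×2) = 12740.4·e^0.08 = 13801.5.

13800 fish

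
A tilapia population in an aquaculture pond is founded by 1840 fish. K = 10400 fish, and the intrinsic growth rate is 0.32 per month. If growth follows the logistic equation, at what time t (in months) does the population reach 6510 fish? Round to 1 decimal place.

6.4 months

A = (K − N₀)/N₀ = (10400 − 1840)/1840 = 4.6522.
Solve 10400/(1 + 4.6522·e^(−0.32t)) = 6510: 1 + 4.6522·e^(−0.32t) = 1.5975, so e^(−0.32t) = 0.128444.
−0.32·t = ln(0.128444) = -2.0523, so t = 2.0523/0.32 = 6.4133.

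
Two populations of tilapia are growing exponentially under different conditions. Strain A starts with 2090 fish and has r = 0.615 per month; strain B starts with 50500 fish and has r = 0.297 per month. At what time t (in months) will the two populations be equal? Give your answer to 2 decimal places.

Set 2090·e^(0.615t) = 50500·e^(0.297t).
e^((0.615 − 0.297)t) = 50500/2090 → e^(0.318·t) = 24.163.
0.318·t = ln(24.163) = 3.1848, so t = 3.1848/0.318 = 10.015.

10.02 months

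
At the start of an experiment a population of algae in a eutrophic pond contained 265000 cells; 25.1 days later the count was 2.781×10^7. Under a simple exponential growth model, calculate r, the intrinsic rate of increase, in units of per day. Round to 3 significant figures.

From N(t) = N₀·e^(rt): e^(r·25.1) = 2.781×10^7/265000 = 104.94.
r·25.1 = ln(104.94) = 4.6534, so r = 4.6534/25.1 = 0.1854.

0.185 per day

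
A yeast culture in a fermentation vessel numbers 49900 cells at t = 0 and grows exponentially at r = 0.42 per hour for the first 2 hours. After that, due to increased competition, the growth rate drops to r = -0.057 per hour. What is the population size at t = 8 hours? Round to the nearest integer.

82107 cells

Phase 1: N(2) = 49900·e^(0.42×2) = 49900·e^0.84 = 115587.
Phase 2 runs for 8 − 2 = 6 hours at r = -0.057.
N(8) = 115587·e^(-0.057×6) = 115587·e^-0.342 = 82106.8.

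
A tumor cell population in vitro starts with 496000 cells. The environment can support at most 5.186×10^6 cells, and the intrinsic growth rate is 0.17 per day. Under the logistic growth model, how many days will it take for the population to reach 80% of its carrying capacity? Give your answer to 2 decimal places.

21.37 days

A = (K − N₀)/N₀ = (5.186×10^6 − 496000)/496000 = 9.4556.
Solve 5.186×10^6/(1 + 9.4556·e^(−0.17t)) = 4.1488×10^6: 1 + 9.4556·e^(−0.17t) = 1.25, so e^(−0.17t) = 0.0264392.
−0.17·t = ln(0.0264392) = -3.6329, so t = 3.6329/0.17 = 21.37.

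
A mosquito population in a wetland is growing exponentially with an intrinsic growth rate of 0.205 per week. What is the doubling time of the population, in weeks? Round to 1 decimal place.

Doubling time t_d = ln(2)/r = 0.6931/0.205 = 3.3812.

3.4 weeks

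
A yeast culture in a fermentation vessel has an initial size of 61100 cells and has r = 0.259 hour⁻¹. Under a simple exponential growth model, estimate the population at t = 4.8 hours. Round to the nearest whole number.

211815 cells

N(t) = N₀·e^(rt) = 61100 × e^(0.259×4.8) = 61100 × e^1.243.
e^1.243 ≈ 3.4667, so N ≈ 61100 × 3.4667 = 211815.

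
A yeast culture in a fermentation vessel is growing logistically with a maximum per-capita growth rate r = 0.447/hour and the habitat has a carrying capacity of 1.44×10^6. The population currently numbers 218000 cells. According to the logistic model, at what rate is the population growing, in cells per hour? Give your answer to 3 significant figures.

82700 cells per hour

dN/dt = rN(1 − N/K) = 0.447 × 218000 × (1 − 218000/1.44×10^6).
1 − 218000/1.44×10^6 = 0.84861; dN/dt = 0.447 × 218000 × 0.84861 = 82694.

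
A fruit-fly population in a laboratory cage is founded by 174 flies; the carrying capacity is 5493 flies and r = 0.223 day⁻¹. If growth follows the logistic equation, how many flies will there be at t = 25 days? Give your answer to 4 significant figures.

4922 flies

A = (K − N₀)/N₀ = (5493 − 174)/174 = 30.569.
N(t) = K/(1 + A·e^(−rt)) = 5493/(1 + 30.569×e^(−0.223×25)).
e^(−5.575) = 0.0037915; denominator = 1 + 30.569×0.0037915 = 1.1159.
N = 5493/1.1159 = 4922.48.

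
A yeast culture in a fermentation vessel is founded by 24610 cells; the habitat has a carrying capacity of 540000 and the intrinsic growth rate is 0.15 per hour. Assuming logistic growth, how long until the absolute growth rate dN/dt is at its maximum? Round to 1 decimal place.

Logistic growth is fastest at N = K/2 = 270000.
A = (K − N₀)/N₀ = 20.942. Set K/(1 + A·e^(−rt)) = K/2 → A·e^(−rt) = 1.
e^(−0.15t) = 1/20.942 = 0.0477502, so t = ln(20.942)/0.15 = 3.0418/0.15 = 20.278.

20.3 hours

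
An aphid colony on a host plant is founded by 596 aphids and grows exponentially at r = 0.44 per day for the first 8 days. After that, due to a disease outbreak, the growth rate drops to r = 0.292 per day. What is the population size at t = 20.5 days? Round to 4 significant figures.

Phase 1: N(8) = 596·e^(0.44×8) = 596·e^3.52 = 20135.5.
Phase 2 runs for 20.5 − 8 = 12.5 days at r = 0.292.
N(20.5) = 20135.5·e^(0.292×12.5) = 20135.5·e^3.65 = 774707.

774700 aphids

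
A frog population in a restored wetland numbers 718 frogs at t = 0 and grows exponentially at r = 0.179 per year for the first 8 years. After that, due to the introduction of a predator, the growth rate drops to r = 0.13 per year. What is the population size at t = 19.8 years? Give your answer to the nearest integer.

13939 frogs

Phase 1: N(8) = 718·e^(0.179×8) = 718·e^1.432 = 3006.31.
Phase 2 runs for 19.8 − 8 = 11.8 years at r = 0.13.
N(19.8) = 3006.31·e^(0.13×11.8) = 3006.31·e^1.534 = 13939.3.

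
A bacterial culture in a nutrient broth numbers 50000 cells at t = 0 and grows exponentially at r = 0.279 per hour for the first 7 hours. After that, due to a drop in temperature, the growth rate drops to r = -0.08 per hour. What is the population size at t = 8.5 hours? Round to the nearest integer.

312631 cells

Phase 1: N(7) = 50000·e^(0.279×7) = 50000·e^1.953 = 352490.
Phase 2 runs for 8.5 − 7 = 1.5 hours at r = -0.08.
N(8.5) = 352490·e^(-0.08×1.5) = 352490·e^-0.12 = 312631.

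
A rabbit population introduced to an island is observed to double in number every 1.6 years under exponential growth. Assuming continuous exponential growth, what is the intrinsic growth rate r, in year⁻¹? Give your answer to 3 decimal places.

0.433 per year

r = ln(2)/t_d = 0.6931/1.6 = 0.43322.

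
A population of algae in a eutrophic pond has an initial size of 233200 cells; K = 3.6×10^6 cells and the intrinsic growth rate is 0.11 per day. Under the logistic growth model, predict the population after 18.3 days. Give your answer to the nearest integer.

A = (K − N₀)/N₀ = (3.6×10^6 − 233200)/233200 = 14.437.
N(t) = K/(1 + A·e^(−rt)) = 3.6×10^6/(1 + 14.437×e^(−0.11×18.3)).
e^(−2.013) = 0.13359; denominator = 1 + 14.437×0.13359 = 2.9287.
N = 3.6×10^6/2.9287 = 1.229234×10^6.

1229234 cells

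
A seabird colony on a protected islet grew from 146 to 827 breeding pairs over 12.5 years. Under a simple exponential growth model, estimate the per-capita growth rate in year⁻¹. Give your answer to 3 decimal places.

0.139 per year

From N(t) = N₀·e^(rt): e^(r·12.5) = 827/146 = 5.6644.
r·12.5 = ln(5.6644) = 1.7342, so r = 1.7342/12.5 = 0.13874.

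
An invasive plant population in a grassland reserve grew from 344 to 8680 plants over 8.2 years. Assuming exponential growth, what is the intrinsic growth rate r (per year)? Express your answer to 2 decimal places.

0.39 per year

From N(t) = N₀·e^(rt): e^(r·8.2) = 8680/344 = 25.233.
r·8.2 = ln(25.233) = 3.2281, so r = 3.2281/8.2 = 0.39368.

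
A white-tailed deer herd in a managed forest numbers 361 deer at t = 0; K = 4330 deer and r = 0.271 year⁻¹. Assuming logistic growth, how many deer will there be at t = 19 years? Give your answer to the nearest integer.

A = (K − N₀)/N₀ = (4330 − 361)/361 = 10.994.
N(t) = K/(1 + A·e^(−rt)) = 4330/(1 + 10.994×e^(−0.271×19)).
e^(−5.149) = 0.0058052; denominator = 1 + 10.994×0.0058052 = 1.0638.
N = 4330/1.0638 = 4070.22.

4070 deer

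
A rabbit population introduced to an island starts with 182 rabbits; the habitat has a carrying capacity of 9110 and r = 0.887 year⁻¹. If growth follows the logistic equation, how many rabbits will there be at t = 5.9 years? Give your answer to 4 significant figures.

7220 rabbits

A = (K − N₀)/N₀ = (9110 − 182)/182 = 49.055.
N(t) = K/(1 + A·e^(−rt)) = 9110/(1 + 49.055×e^(−0.887×5.9)).
e^(−5.233) = 0.0053359; denominator = 1 + 49.055×0.0053359 = 1.2618.
N = 9110/1.2618 = 7220.12.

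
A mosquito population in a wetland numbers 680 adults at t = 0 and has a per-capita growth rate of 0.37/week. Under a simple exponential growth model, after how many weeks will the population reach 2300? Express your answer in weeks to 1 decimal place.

3.3 weeks

Set N₀·e^(rt) = 2300: e^(0.37·t) = 2300/680 = 3.3824.
0.37·t = ln(3.3824) = 1.2186, so t = 1.2186/0.37 = 3.2934.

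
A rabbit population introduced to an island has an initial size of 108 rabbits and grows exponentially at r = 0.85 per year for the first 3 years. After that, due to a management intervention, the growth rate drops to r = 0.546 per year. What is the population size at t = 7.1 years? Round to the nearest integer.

12974 rabbits

Phase 1: N(3) = 108·e^(0.85×3) = 108·e^2.55 = 1383.17.
Phase 2 runs for 7.1 − 3 = 4.1 years at r = 0.546.
N(7.1) = 1383.17·e^(0.546×4.1) = 1383.17·e^2.239 = 12974.4.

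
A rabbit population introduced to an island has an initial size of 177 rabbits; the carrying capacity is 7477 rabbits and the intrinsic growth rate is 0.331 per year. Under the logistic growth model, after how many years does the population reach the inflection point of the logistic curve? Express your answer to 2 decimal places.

Logistic growth is fastest at N = K/2 = 3738.5.
A = (K − N₀)/N₀ = 41.243. Set K/(1 + A·e^(−rt)) = K/2 → A·e^(−rt) = 1.
e^(−0.331t) = 1/41.243 = 0.0242466, so t = ln(41.243)/0.331 = 3.7195/0.331 = 11.237.

11.24 years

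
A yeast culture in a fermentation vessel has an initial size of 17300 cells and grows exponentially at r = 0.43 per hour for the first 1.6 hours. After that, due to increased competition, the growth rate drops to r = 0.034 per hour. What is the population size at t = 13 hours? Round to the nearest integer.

Phase 1: N(1.6) = 17300·e^(0.43×1.6) = 17300·e^0.688 = 34422.4.
Phase 2 runs for 13 − 1.6 = 11.4 hours at r = 0.034.
N(13) = 34422.4·e^(0.034×11.4) = 34422.4·e^0.3876 = 50719.3.

50719 cells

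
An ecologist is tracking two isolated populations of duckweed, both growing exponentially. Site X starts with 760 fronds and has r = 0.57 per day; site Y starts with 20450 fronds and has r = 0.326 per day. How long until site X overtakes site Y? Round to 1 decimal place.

13.5 days

Set 760·e^(0.57t) = 20450·e^(0.326t).
e^((0.57 − 0.326)t) = 20450/760 → e^(0.244·t) = 26.908.
0.244·t = ln(26.908) = 3.2924, so t = 3.2924/0.244 = 13.494.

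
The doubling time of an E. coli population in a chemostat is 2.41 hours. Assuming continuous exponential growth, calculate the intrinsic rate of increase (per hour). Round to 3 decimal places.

r = ln(2)/t_d = 0.6931/2.41 = 0.28761.

0.288 per hour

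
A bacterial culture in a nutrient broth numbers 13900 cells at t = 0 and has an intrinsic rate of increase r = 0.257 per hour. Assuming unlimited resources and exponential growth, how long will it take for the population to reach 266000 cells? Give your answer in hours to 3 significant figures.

Set N₀·e^(rt) = 266000: e^(0.257·t) = 266000/13900 = 19.137.
0.257·t = ln(19.137) = 2.9516, so t = 2.9516/0.257 = 11.485.

11.5 hours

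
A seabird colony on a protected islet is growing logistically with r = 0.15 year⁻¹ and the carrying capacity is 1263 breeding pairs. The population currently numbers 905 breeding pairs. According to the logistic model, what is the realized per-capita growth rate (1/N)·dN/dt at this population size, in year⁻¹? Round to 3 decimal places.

(1/N)·dN/dt = r(1 − N/K) = 0.15 × (1 − 905/1263).
= 0.15 × 0.28345 = 0.042518.

0.043 per year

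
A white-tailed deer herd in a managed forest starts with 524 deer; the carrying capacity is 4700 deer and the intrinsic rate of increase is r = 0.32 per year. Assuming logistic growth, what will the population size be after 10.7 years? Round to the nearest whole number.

3731 deer

A = (K − N₀)/N₀ = (4700 − 524)/524 = 7.9695.
N(t) = K/(1 + A·e^(−rt)) = 4700/(1 + 7.9695×e^(−0.32×10.7)).
e^(−3.424) = 0.032582; denominator = 1 + 7.9695×0.032582 = 1.2597.
N = 4700/1.2597 = 3731.17.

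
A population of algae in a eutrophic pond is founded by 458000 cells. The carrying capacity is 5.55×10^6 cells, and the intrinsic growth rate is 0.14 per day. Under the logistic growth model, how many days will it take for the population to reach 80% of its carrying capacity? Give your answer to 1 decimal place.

A = (K − N₀)/N₀ = (5.55×10^6 − 458000)/458000 = 11.118.
Solve 5.55×10^6/(1 + 11.118·e^(−0.14t)) = 4.44×10^6: 1 + 11.118·e^(−0.14t) = 1.25, so e^(−0.14t) = 0.0224863.
−0.14·t = ln(0.0224863) = -3.7949, so t = 3.7949/0.14 = 27.106.

27.1 days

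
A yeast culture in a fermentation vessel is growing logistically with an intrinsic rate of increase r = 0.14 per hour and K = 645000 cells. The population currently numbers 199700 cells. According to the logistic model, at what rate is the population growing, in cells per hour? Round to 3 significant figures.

dN/dt = rN(1 − N/K) = 0.14 × 199700 × (1 − 199700/645000).
1 − 199700/645000 = 0.69039; dN/dt = 0.14 × 199700 × 0.69039 = 19302.

19300 cells per hour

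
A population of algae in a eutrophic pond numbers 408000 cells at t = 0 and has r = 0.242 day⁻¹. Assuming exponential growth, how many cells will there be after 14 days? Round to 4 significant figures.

N(t) = N₀·e^(rt) = 408000 × e^(0.242×14) = 408000 × e^3.388.
e^3.388 ≈ 29.607, so N ≈ 408000 × 29.607 = 1.207953×10^7.

12080000 cells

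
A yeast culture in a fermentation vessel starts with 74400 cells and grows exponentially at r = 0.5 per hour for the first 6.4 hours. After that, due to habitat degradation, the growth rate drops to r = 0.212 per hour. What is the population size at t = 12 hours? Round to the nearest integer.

5982872 cells

Phase 1: N(6.4) = 74400·e^(0.5×6.4) = 74400·e^3.2 = 1.82522×10^6.
Phase 2 runs for 12 − 6.4 = 5.6 hours at r = 0.212.
N(12) = 1.82522×10^6·e^(0.212×5.6) = 1.82522×10^6·e^1.187 = 5.982872×10^6.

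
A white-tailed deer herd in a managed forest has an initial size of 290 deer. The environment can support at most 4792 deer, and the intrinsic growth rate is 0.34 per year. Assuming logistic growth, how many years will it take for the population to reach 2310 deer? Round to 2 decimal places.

7.85 years

A = (K − N₀)/N₀ = (4792 − 290)/290 = 15.524.
Solve 4792/(1 + 15.524·e^(−0.34t)) = 2310: 1 + 15.524·e^(−0.34t) = 2.0745, so e^(−0.34t) = 0.0692121.
−0.34·t = ln(0.0692121) = -2.6706, so t = 2.6706/0.34 = 7.8546.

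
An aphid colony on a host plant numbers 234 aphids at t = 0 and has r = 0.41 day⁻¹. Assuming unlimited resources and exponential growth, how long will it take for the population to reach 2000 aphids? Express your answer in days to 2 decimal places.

5.23 days

Set N₀·e^(rt) = 2000: e^(0.41·t) = 2000/234 = 8.547.
0.41·t = ln(8.547) = 2.1456, so t = 2.1456/0.41 = 5.2331.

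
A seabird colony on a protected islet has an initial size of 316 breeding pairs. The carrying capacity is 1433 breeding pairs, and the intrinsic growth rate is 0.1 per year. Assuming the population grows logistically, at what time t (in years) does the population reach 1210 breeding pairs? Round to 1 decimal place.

29.5 years

A = (K − N₀)/N₀ = (1433 − 316)/316 = 3.5348.
Solve 1433/(1 + 3.5348·e^(−0.1t)) = 1210: 1 + 3.5348·e^(−0.1t) = 1.1843, so e^(−0.1t) = 0.0521379.
−0.1·t = ln(0.0521379) = -2.9539, so t = 2.9539/0.1 = 29.539.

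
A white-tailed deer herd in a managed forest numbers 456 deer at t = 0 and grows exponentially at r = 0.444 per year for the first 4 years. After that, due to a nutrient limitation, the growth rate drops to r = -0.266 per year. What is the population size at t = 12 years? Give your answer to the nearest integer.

321 deer

Phase 1: N(4) = 456·e^(0.444×4) = 456·e^1.776 = 2693.22.
Phase 2 runs for 12 − 4 = 8 years at r = -0.266.
N(12) = 2693.22·e^(-0.266×8) = 2693.22·e^-2.128 = 320.696.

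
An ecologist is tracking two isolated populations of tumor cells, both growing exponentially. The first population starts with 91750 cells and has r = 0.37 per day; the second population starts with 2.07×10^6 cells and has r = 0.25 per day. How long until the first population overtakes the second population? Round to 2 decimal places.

25.97 days

Set 91750·e^(0.37t) = 2.07×10^6·e^(0.25t).
e^((0.37 − 0.25)t) = 2.07×10^6/91750 → e^(0.12·t) = 22.561.
0.12·t = ln(22.561) = 3.1162, so t = 3.1162/0.12 = 25.969.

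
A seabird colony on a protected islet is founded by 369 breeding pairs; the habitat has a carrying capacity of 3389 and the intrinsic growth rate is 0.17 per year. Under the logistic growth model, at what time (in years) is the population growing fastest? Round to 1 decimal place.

12.4 years

Logistic growth is fastest at N = K/2 = 1694.5.
A = (K − N₀)/N₀ = 8.1843. Set K/(1 + A·e^(−rt)) = K/2 → A·e^(−rt) = 1.
e^(−0.17t) = 1/8.1843 = 0.122185, so t = ln(8.1843)/0.17 = 2.1022/0.17 = 12.366.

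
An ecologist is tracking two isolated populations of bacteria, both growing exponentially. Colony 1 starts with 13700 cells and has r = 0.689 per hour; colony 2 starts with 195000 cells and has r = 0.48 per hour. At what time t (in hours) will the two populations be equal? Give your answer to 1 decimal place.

12.7 hours

Set 13700·e^(0.689t) = 195000·e^(0.48t).
e^((0.689 − 0.48)t) = 195000/13700 → e^(0.209·t) = 14.234.
0.209·t = ln(14.234) = 2.6556, so t = 2.6556/0.209 = 12.706.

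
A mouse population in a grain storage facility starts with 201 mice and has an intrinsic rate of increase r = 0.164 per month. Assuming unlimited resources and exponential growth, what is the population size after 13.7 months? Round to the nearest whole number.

1901 mice

N(t) = N₀·e^(rt) = 201 × e^(0.164×13.7) = 201 × e^2.247.
e^2.247 ≈ 9.4574, so N ≈ 201 × 9.4574 = 1900.94.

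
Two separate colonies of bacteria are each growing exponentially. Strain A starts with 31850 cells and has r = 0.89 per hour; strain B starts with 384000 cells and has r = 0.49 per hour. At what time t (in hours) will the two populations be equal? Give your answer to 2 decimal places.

Set 31850·e^(0.89t) = 384000·e^(0.49t).
e^((0.89 − 0.49)t) = 384000/31850 → e^(0.4·t) = 12.057.
0.4·t = ln(12.057) = 2.4896, so t = 2.4896/0.4 = 6.224.

6.22 hours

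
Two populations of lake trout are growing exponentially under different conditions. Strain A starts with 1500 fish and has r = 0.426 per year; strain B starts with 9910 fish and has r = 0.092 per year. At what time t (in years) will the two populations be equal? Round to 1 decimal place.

5.7 years

Set 1500·e^(0.426t) = 9910·e^(0.092t).
e^((0.426 − 0.092)t) = 9910/1500 → e^(0.334·t) = 6.6067.
0.334·t = ln(6.6067) = 1.8881, so t = 1.8881/0.334 = 5.6529.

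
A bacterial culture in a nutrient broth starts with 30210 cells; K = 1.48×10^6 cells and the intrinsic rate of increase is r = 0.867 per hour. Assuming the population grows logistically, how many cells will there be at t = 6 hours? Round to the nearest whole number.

1170689 cells

A = (K − N₀)/N₀ = (1.48×10^6 − 30210)/30210 = 47.99.
N(t) = K/(1 + A·e^(−rt)) = 1.48×10^6/(1 + 47.99×e^(−0.867×6)).
e^(−5.202) = 0.0055055; denominator = 1 + 47.99×0.0055055 = 1.2642.
N = 1.48×10^6/1.2642 = 1.170689×10^6.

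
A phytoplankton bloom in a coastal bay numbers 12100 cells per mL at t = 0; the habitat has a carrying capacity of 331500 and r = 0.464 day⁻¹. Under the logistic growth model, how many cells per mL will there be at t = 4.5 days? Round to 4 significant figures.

A = (K − N₀)/N₀ = (331500 − 12100)/12100 = 26.397.
N(t) = K/(1 + A·e^(−rt)) = 331500/(1 + 26.397×e^(−0.464×4.5)).
e^(−2.088) = 0.12393; denominator = 1 + 26.397×0.12393 = 4.2715.
N = 331500/4.2715 = 77608.

77610 cells per mL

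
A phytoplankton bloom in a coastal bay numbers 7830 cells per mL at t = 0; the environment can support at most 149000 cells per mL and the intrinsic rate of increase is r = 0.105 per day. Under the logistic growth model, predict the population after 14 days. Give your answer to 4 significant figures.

28960 cells per mL

A = (K − N₀)/N₀ = (149000 − 7830)/7830 = 18.029.
N(t) = K/(1 + A·e^(−rt)) = 149000/(1 + 18.029×e^(−0.105×14)).
e^(−1.47) = 0.22993; denominator = 1 + 18.029×0.22993 = 5.1454.
N = 149000/5.1454 = 28957.8.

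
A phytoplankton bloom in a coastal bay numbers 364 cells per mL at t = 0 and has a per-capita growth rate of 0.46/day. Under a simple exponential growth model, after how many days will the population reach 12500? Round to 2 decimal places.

7.69 days

Set N₀·e^(rt) = 12500: e^(0.46·t) = 12500/364 = 34.341.
0.46·t = ln(34.341) = 3.5363, so t = 3.5363/0.46 = 7.6877.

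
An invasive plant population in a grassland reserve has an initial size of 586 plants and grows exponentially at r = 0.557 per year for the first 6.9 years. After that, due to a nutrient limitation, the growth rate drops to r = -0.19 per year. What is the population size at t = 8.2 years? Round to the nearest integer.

21367 plants

Phase 1: N(6.9) = 586·e^(0.557×6.9) = 586·e^3.843 = 27354.
Phase 2 runs for 8.2 − 6.9 = 1.3 years at r = -0.19.
N(8.2) = 27354·e^(-0.19×1.3) = 27354·e^-0.247 = 21367.4.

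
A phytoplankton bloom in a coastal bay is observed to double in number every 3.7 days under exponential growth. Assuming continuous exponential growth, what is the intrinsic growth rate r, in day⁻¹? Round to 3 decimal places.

0.187 per day

r = ln(2)/t_d = 0.6931/3.7 = 0.18734.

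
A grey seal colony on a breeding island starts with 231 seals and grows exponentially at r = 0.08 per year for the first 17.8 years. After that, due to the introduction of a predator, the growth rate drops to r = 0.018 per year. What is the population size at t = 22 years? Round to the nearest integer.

1035 seals

Phase 1: N(17.8) = 231·e^(0.08×17.8) = 231·e^1.424 = 959.505.
Phase 2 runs for 22 − 17.8 = 4.2 years at r = 0.018.
N(22) = 959.505·e^(0.018×4.2) = 959.505·e^0.0756 = 1034.86.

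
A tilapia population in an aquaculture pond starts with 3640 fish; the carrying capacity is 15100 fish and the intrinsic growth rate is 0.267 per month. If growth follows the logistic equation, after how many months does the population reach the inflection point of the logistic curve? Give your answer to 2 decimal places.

Logistic growth is fastest at N = K/2 = 7550.
A = (K − N₀)/N₀ = 3.1484. Set K/(1 + A·e^(−rt)) = K/2 → A·e^(−rt) = 1.
e^(−0.267t) = 1/3.1484 = 0.317627, so t = ln(3.1484)/0.267 = 1.1469/0.267 = 4.2954.

4.30 months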